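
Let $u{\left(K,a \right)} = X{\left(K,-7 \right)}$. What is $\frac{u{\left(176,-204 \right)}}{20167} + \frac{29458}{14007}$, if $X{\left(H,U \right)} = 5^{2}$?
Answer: $\frac{84918523}{40354167} \approx 2.1043$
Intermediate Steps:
$X{\left(H,U \right)} = 25$
$u{\left(K,a \right)} = 25$
$\frac{u{\left(176,-204 \right)}}{20167} + \frac{29458}{14007} = \frac{25}{20167} + \frac{29458}{14007} = \frac{84918523}{40354167}$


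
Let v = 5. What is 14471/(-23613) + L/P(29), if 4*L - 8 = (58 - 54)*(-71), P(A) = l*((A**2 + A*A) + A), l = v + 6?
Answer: -273987988/444420273 ≈ -0.61651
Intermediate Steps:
l = 11 (l = 5 + 6 = 11)
P(A) = 11*A + 22*A**2 (P(A) = 11*((A**2 + A*A) + A) = 11*((A**2 + A**2) + A) = 11*(2*A**2 + A) = 11*(A + 2*A**2) = 11*A + 22*A**2)
L = -69 (L = 2 + ((58 - 54)*(-71))/4 = 2 + (4*(-71))/4 = 2 + (1/4)*(-284) = 2 - 71 = -69)
14471/(-23613) + L/P(29) = 14471/(-23613) - 69*1/(319*(1 + 2*29)) = 14471*(-1/23613) - 69*1/(319*(1 + 58)) = -14471/23613 - 69/(11*29*59) = -14471/23613 - 69/18821 = -273987988/444420273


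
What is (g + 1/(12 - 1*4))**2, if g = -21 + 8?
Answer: 10609/64 ≈ 165.77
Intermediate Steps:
g = -13
(g + 1/(12 - 1*4))**2 = (-13 + 1/(12 - 1*4))**2 = (-13 + 1/(12 - 4))**2 = (-13 + 1/8)**2 = (-103/8)**2 = 10609/64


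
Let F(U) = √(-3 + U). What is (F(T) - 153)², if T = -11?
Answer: (153 - I*√14)² ≈ 23395.0 - 1144.9*I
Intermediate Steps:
(F(T) - 153)² = (√(-3 - 11) - 153)² = (√(-14) - 153)² = (I*√14 - 153)² = (-153 + I*√14)²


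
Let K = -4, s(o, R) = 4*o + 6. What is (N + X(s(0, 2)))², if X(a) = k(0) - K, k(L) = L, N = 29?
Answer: 1089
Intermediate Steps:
s(o, R) = 6 + 4*o
X(a) = 4 (X(a) = 0 - 1*(-4) = 0 + 4 = 4)
(N + X(s(0, 2)))² = (29 + 4)² = 33² = 1089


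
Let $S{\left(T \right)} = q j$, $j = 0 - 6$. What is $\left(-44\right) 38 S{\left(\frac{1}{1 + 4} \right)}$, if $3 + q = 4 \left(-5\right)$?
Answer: $-230736$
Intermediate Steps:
$q = -23$ ($q = -3 + 4 \left(-5\right) = -3 - 20 = -23$)
$j = -6$ ($j = 0 - 6 = -6$)
$S{\left(T \right)} = 138$ ($S{\left(T \right)} = \left(-23\right) \left(-6\right) = 138$)
$\left(-44\right) 38 S{\left(\frac{1}{1 + 4} \right)} = \left(-44\right) 38 \cdot 138 = \left(-1672\right) 138 = -230736$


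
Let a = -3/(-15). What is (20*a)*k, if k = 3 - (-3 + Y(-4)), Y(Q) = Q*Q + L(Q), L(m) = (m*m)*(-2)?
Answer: 88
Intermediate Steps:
a = ⅕ (a = -3*(-1/15) = ⅕ ≈ 0.20000)
L(m) = -2*m² (L(m) = m²*(-2) = -2*m²)
Y(Q) = -Q² (Y(Q) = Q*Q - 2*Q² = Q² - 2*Q² = -Q²)
k = 22 (k = 3 - (-3 - 1*(-4)²) = 3 - (-3 - 1*16) = 3 - (-3 - 16) = 3 - 1*(-19) = 3 + 19 = 22)
(20*a)*k = (20*(⅕))*22 = 4*22 = 88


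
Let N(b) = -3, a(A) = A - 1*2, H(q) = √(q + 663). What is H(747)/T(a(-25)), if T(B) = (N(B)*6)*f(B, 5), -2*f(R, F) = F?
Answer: √1410/45 ≈ 0.83444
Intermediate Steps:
H(q) = √(663 + q)
f(R, F) = -F/2
a(A) = -2 + A (a(A) = A - 2 = -2 + A)
T(B) = 45 (T(B) = (-3*6)*(-½*5) = -18*(-5/2) = 45)
H(747)/T(a(-25)) = √(663 + 747)/45 = √1410*(1/45) = √1410/45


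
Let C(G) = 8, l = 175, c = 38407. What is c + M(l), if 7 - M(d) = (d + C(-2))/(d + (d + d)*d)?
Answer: 786526589/20475 ≈ 38414.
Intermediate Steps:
M(d) = 7 - (8 + d)/(d + 2*d²) (M(d) = 7 - (d + 8)/(d + (d + d)*d) = 7 - (8 + d)/(d + (2*d)*d) = 7 - (8 + d)/(d + 2*d²))
c + M(l) = 38407 + 2*(-4 + 3*175 + 7*175²)/(175*(1 + 2*175)) = 38407 + 2*(1/175)*(-4 + 525 + 7*30625)/(1 + 350) = 38407 + 2*(1/175)*(-4 + 525 + 214375)/351 = 38407 + 2*(1/175)*(1/351)*214896 = 38407 + 143264/20475 = 786526589/20475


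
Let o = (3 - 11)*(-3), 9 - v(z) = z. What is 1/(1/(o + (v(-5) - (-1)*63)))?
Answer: 101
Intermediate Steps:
v(z) = 9 - z
o = 24 (o = -8*(-3) = 24)
1/(1/(o + (v(-5) - (-1)*63))) = 1/(1/(24 + ((9 - 1*(-5)) - (-1)*63))) = 1/(1/(24 + ((9 + 5) - 1*(-63)))) = 1/(1/(24 + (14 + 63))) = 1/(1/(24 + 77)) = 1/(1/101) = 101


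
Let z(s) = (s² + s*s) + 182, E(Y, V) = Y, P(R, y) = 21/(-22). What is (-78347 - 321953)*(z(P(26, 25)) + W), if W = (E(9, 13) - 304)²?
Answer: -4224072680250/121 ≈ -3.4910e+10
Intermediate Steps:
P(R, y) = -21/22 (P(R, y) = 21*(-1/22) = -21/22)
W = 87025 (W = (9 - 304)² = (-295)² = 87025)
z(s) = 182 + 2*s² (z(s) = (s² + s²) + 182 = 2*s² + 182 = 182 + 2*s²)
(-78347 - 321953)*(z(P(26, 25)) + W) = (-78347 - 321953)*((182 + 2*(-21/22)²) + 87025) = -400300*((182 + 2*(441/484)) + 87025) = -400300*((182 + 441/242) + 87025) = -400300*(44485/242 + 87025) = -400300*21104535/242 = -4224072680250/121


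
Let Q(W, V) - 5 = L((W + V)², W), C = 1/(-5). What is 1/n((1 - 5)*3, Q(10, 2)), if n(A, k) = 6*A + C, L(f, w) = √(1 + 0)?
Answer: -5/361 ≈ -0.013850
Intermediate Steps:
C = -⅕ ≈ -0.20000
L(f, w) = 1 (L(f, w) = √1 = 1)
Q(W, V) = 6 (Q(W, V) = 5 + 1 = 6)
n(A, k) = -⅕ + 6*A (n(A, k) = 6*A - ⅕ = -⅕ + 6*A)
1/n((1 - 5)*3, Q(10, 2)) = 1/(-⅕ + 6*((1 - 5)*3)) = 1/(-⅕ + 6*(-4*3)) = 1/(-⅕ + 6*(-12)) = 1/(-⅕ - 72) = 1/(-361/5) = -5/361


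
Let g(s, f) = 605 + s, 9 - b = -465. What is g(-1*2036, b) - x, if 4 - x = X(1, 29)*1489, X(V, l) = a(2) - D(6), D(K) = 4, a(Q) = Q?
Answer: -4413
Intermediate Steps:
b = 474 (b = 9 - 1*(-465) = 9 + 465 = 474)
X(V, l) = -2 (X(V, l) = 2 - 1*4 = 2 - 4 = -2)
x = 2982 (x = 4 - (-2)*1489 = 4 - 1*(-2978) = 4 + 2978 = 2982)
g(-1*2036, b) - x = (605 - 1*2036) - 1*2982 = (605 - 2036) - 2982 = -1431 - 2982 = -4413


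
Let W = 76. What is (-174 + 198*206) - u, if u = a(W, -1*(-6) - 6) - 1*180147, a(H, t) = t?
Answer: 220761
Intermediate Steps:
u = -180147 (u = (-1*(-6) - 6) - 1*180147 = (6 - 6) - 180147 = 0 - 180147 = -180147)
(-174 + 198*206) - u = (-174 + 198*206) - 1*(-180147) = (-174 + 40788) + 180147 = 40614 + 180147 = 220761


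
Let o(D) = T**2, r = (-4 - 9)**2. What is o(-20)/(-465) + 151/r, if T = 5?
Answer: 13198/15717 ≈ 0.83973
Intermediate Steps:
r = 169 (r = (-13)**2 = 169)
o(D) = 25 (o(D) = 5**2 = 25)
o(-20)/(-465) + 151/r = 25/(-465) + 151/169 = 25*(-1/465) + 151*(1/169) = -5/93 + 151/169 = 13198/15717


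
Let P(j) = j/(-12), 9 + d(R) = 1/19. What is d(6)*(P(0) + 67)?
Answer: -11390/19 ≈ -599.47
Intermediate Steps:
d(R) = -170/19 (d(R) = -9 + 1/19 = -170/19)
P(j) = -j/12 (P(j) = j*(-1/12) = -j/12)
d(6)*(P(0) + 67) = -170*(-1/12*0 + 67)/19 = -170*(0 + 67)/19 = -170/19*67 = -11390/19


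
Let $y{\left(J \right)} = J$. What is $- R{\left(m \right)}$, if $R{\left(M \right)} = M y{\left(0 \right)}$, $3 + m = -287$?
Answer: $0$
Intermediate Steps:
$m = -290$ ($m = -3 - 287 = -290$)
$R{\left(M \right)} = 0$ ($R{\left(M \right)} = M 0 = 0$)
$- R{\left(m \right)} = \left(-1\right) 0 = 0$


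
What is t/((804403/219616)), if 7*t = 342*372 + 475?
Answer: 1476039136/296359 ≈ 4980.6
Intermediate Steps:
t = 127699/7 (t = (342*372 + 475)/7 = (127224 + 475)/7 = (⅐)*127699 = 127699/7 ≈ 18243.)
t/((804403/219616)) = 127699/(7*((804403/219616))) = 127699/(7*((804403*(1/219616)))) = 127699/(7*(804403/219616)) = (127699/7)*(219616/804403) = 1476039136/296359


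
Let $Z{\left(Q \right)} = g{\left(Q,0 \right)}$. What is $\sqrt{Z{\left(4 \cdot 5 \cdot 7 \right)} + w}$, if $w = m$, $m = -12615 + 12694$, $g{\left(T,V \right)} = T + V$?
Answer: $\sqrt{219} \approx 14.799$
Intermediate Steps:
$m = 79$
$Z{\left(Q \right)} = Q$ ($Z{\left(Q \right)} = Q + 0 = Q$)
$w = 79$
$\sqrt{Z{\left(4 \cdot 5 \cdot 7 \right)} + w} = \sqrt{4 \cdot 5 \cdot 7 + 79} = \sqrt{20 \cdot 7 + 79} = \sqrt{140 + 79} = \sqrt{219}$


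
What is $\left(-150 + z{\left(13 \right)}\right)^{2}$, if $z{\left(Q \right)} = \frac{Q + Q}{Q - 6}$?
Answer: $\frac{1048576}{49} \approx 21400.0$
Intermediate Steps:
$z{\left(Q \right)} = \frac{2 Q}{-6 + Q}$
$\left(-150 + z{\left(13 \right)}\right)^{2} = \left(-150 + 2 \cdot 13 \frac{1}{-6 + 13}\right)^{2} = \left(-150 + 2 \cdot 13 \cdot \frac{1}{7}\right)^{2} = \left(-150 + \frac{26}{7}\right)^{2} = \left(- \frac{1024}{7}\right)^{2} = \frac{1048576}{49}$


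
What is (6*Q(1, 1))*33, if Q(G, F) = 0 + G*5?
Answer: 990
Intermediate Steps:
Q(G, F) = 5*G (Q(G, F) = 0 + 5*G = 5*G)
(6*Q(1, 1))*33 = (6*(5*1))*33 = (6*5)*33 = 30*33 = 990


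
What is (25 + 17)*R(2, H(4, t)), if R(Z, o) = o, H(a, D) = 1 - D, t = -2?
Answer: 126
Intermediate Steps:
(25 + 17)*R(2, H(4, t)) = (25 + 17)*(1 - 1*(-2)) = 42*(1 + 2) = 42*3 = 126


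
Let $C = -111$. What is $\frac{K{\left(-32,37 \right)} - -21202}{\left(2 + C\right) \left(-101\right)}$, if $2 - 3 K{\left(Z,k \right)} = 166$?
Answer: $\frac{63442}{33027} \approx 1.9209$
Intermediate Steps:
$K{\left(Z,k \right)} = - \frac{164}{3}$ ($K{\left(Z,k \right)} = \frac{2}{3} - \frac{166}{3} = - \frac{164}{3}$)
$\frac{K{\left(-32,37 \right)} - -21202}{\left(2 + C\right) \left(-101\right)} = \frac{- \frac{164}{3} - -21202}{\left(2 - 111\right) \left(-101\right)} = \frac{- \frac{164}{3} + 21202}{\left(-109\right) \left(-101\right)} = \frac{63442}{3 \cdot 11009} = \frac{63442}{3} \cdot \frac{1}{11009} = \frac{63442}{33027}$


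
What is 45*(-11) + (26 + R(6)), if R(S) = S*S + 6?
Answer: -427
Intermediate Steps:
R(S) = 6 + S² (R(S) = S² + 6 = 6 + S²)
45*(-11) + (26 + R(6)) = 45*(-11) + (26 + (6 + 6²)) = -495 + (26 + (6 + 36)) = -495 + (26 + 42) = -495 + 68 = -427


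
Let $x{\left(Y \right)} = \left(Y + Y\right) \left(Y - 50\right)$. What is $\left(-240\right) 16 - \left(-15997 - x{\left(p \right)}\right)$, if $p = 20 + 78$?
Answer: $21565$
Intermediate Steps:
$p = 98$
$x{\left(Y \right)} = 2 Y \left(-50 + Y\right)$
$\left(-240\right) 16 - \left(-15997 - x{\left(p \right)}\right) = \left(-240\right) 16 - \left(-15997 - 2 \cdot 98 \left(-50 + 98\right)\right) = -3840 - \left(-15997 - 2 \cdot 98 \cdot 48\right) = -3840 - \left(-15997 - 9408\right) = -3840 - -25405 = -3840 + 25405 = 21565$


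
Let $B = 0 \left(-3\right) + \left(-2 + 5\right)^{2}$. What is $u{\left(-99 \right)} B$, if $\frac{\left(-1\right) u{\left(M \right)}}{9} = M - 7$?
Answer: $8586$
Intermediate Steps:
$B = 9$ ($B = 0 + 3^{2} = 0 + 9 = 9$)
$u{\left(M \right)} = 63 - 9 M$ ($u{\left(M \right)} = - 9 \left(M - 7\right) = - 9 \left(-7 + M\right) = 63 - 9 M$)
$u{\left(-99 \right)} B = \left(63 - -891\right) 9 = \left(63 + 891\right) 9 = 954 \cdot 9 = 8586$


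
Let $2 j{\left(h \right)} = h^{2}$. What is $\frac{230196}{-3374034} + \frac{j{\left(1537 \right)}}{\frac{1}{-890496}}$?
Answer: $- \frac{591490694536363934}{562339} \approx -1.0518 \cdot 10^{12}$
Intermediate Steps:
$j{\left(h \right)} = \frac{h^{2}}{2}$
$\frac{230196}{-3374034} + \frac{j{\left(1537 \right)}}{\frac{1}{-890496}} = \frac{230196}{-3374034} + \frac{\frac{1}{2} \cdot 1537^{2}}{\frac{1}{-890496}} = 230196 \left(- \frac{1}{3374034}\right) + \frac{\frac{1}{2} \cdot 2362369}{- \frac{1}{890496}} = - \frac{38366}{562339} + \frac{2362369}{2} \left(-890496\right) = - \frac{38366}{562339} - 1051840072512 = - \frac{591490694536363934}{562339}$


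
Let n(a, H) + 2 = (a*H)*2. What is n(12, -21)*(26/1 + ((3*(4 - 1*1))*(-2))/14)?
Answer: -87538/7 ≈ -12505.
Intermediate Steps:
n(a, H) = -2 + 2*H*a (n(a, H) = -2 + (a*H)*2 = -2 + (H*a)*2 = -2 + 2*H*a)
n(12, -21)*(26/1 + ((3*(4 - 1*1))*(-2))/14) = (-2 + 2*(-21)*12)*(26/1 + ((3*(4 - 1*1))*(-2))/14) = (-2 - 504)*(26*1 + ((3*(4 - 1))*(-2))*(1/14)) = -506*(26 + ((3*3)*(-2))*(1/14)) = -506*(26 + (9*(-2))*(1/14)) = -506*(26 - 18*1/14) = -506*(26 - 9/7) = -506*173/7 = -87538/7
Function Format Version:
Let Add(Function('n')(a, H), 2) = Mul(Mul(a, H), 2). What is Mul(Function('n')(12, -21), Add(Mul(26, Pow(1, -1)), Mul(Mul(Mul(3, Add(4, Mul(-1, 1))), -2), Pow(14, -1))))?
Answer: Rational(-87538, 7) ≈ -12505.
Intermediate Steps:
Function('n')(a, H) = Add(-2, Mul(2, H, a)) (Function('n')(a, H) = Add(-2, Mul(Mul(a, H), 2)) = Add(-2, Mul(Mul(H, a), 2)) = Add(-2, Mul(2, H, a)))
Mul(Function('n')(12, -21), Add(Mul(26, Pow(1, -1)), Mul(Mul(Mul(3, Add(4, Mul(-1, 1))), -2), Pow(14, -1)))) = Mul(Add(-2, Mul(2, -21, 12)), Add(Mul(26, Pow(1, -1)), Mul(Mul(Mul(3, Add(4, Mul(-1, 1))), -2), Pow(14, -1)))) = Mul(Add(-2, -504), Add(Mul(26, 1), Mul(Mul(Mul(3, Add(4, -1)), -2), Rational(1, 14)))) = Mul(-506, Add(26, Mul(Mul(Mul(3, 3), -2), Rational(1, 14)))) = Mul(-506, Add(26, Mul(Mul(9, -2), Rational(1, 14)))) = Mul(-506, Add(26, Mul(-18, Rational(1, 14)))) = Mul(-506, Add(26, Rational(-9, 7))) = Mul(-506, Rational(173, 7)) = Rational(-87538, 7)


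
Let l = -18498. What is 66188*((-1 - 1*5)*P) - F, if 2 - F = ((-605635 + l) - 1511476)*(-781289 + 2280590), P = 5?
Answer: -3201922694951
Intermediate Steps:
F = 3201920709311 (F = 2 - ((-605635 - 18498) - 1511476)*(-781289 + 2280590) = 2 - (-624133 - 1511476)*1499301 = 2 - (-2135609)*1499301 = 2 - 1*(-3201920709309) = 2 + 3201920709309 = 3201920709311)
66188*((-1 - 1*5)*P) - F = 66188*((-1 - 1*5)*5) - 1*3201920709311 = 66188*((-1 - 5)*5) - 3201920709311 = 66188*(-6*5) - 3201920709311 = 66188*(-30) - 3201920709311 = -1985640 - 3201920709311 = -3201922694951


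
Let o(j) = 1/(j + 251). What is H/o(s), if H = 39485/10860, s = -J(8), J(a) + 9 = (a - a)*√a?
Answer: 513305/543 ≈ 945.31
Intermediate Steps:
J(a) = -9 (J(a) = -9 + (a - a)*√a = -9 + 0*√a = -9 + 0 = -9)
s = 9 (s = -1*(-9) = 9)
o(j) = 1/(251 + j)
H = 7897/2172 (H = 39485*(1/10860) = 7897/2172 ≈ 3.6358)
H/o(s) = 7897/(2172*(1/(251 + 9))) = 7897/(2172*(1/260)) = (7897/2172)*260 = 513305/543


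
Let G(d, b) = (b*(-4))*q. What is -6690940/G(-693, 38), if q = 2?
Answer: 1672735/76 ≈ 22010.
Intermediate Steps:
G(d, b) = -8*b (G(d, b) = (b*(-4))*2 = -4*b*2 = -8*b)
-6690940/G(-693, 38) = -6690940/((-8*38)) = -6690940/(-304) = -6690940*(-1/304) = 1672735/76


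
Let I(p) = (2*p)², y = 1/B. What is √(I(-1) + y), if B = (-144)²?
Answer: √82945/144 ≈ 2.0000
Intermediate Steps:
B = 20736
y = 1/20736 ≈ 4.8225e-5
I(p) = 4*p²
√(I(-1) + y) = √(4*(-1)² + 1/20736) = √(4*1 + 1/20736) = √(4 + 1/20736) = √(82945/20736) = √82945/144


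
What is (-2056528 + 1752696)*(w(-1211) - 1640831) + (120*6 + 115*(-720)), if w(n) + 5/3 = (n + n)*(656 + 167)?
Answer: 3312502611872/3 ≈ 1.1042e+12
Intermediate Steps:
w(n) = -5/3 + 1646*n (w(n) = -5/3 + (n + n)*(656 + 167) = -5/3 + (2*n)*823 = -5/3 + 1646*n)
(-2056528 + 1752696)*(w(-1211) - 1640831) + (120*6 + 115*(-720)) = (-2056528 + 1752696)*((-5/3 + 1646*(-1211)) - 1640831) + (120*6 + 115*(-720)) = -303832*((-5/3 - 1993306) - 1640831) + (720 - 82800) = -303832*(-5979923/3 - 1640831) - 82080 = -303832*(-10902416/3) - 82080 = 3312502858112/3 - 82080 = 3312502611872/3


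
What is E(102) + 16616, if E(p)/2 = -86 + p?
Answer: 16648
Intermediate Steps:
E(p) = -172 + 2*p (E(p) = 2*(-86 + p) = -172 + 2*p)
E(102) + 16616 = (-172 + 2*102) + 16616 = (-172 + 204) + 16616 = 32 + 16616 = 16648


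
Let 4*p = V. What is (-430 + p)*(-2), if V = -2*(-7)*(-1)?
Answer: 867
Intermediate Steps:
V = -14 (V = 14*(-1) = -14)
p = -7/2 (p = (¼)*(-14) = -7/2 ≈ -3.5000)
(-430 + p)*(-2) = (-430 - 7/2)*(-2) = -867/2*(-2) = 867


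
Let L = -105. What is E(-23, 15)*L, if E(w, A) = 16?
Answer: -1680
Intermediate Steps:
E(-23, 15)*L = 16*(-105) = -1680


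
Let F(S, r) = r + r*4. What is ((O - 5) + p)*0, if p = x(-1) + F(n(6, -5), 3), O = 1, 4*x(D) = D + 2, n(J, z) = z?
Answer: 0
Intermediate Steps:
x(D) = 1/2 + D/4 (x(D) = (D + 2)/4 = (2 + D)/4 = 1/2 + D/4)
F(S, r) = 5*r (F(S, r) = r + 4*r = 5*r)
p = 61/4 (p = (1/2 + (1/4)*(-1)) + 5*3 = (1/2 - 1/4) + 15 = 1/4 + 15 = 61/4 ≈ 15.250)
((O - 5) + p)*0 = ((1 - 5) + 61/4)*0 = (-4 + 61/4)*0 = (45/4)*0 = 0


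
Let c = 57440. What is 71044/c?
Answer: 17761/14360 ≈ 1.2368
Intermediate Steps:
71044/c = 71044/57440 = 71044*(1/57440) = 17761/14360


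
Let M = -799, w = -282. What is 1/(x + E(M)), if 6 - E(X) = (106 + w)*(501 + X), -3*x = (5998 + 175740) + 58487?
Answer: -1/132517 ≈ -7.5462e-6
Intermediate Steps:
x = -80075 (x = -((5998 + 175740) + 58487)/3 = -(181738 + 58487)/3 = -⅓*240225 = -80075)
E(X) = 88182 + 176*X (E(X) = 6 - (106 - 282)*(501 + X) = 6 - (-176)*(501 + X) = 6 - (-88176 - 176*X) = 6 + (88176 + 176*X) = 88182 + 176*X)
1/(x + E(M)) = 1/(-80075 + (88182 + 176*(-799))) = 1/(-80075 + (88182 - 140624)) = 1/(-80075 - 52442) = 1/(-132517) = -1/132517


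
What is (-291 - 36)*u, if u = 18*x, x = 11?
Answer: -64746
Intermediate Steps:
u = 198 (u = 18*11 = 198)
(-291 - 36)*u = (-291 - 36)*198 = -327*198 = -64746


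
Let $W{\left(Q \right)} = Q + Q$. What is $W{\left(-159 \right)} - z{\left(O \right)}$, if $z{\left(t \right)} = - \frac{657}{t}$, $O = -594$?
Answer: $- \frac{21061}{66} \approx -319.11$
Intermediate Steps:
$W{\left(Q \right)} = 2 Q$
$W{\left(-159 \right)} - z{\left(O \right)} = 2 \left(-159\right) - - \frac{657}{-594} = -318 - \left(-657\right) \left(- \frac{1}{594}\right) = -318 - \frac{73}{66} = - \frac{21061}{66}$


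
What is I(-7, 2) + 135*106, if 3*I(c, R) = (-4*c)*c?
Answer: 42734/3 ≈ 14245.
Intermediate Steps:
I(c, R) = -4*c**2/3 (I(c, R) = ((-4*c)*c)/3 = (-4*c**2)/3 = -4*c**2/3)
I(-7, 2) + 135*106 = -4/3*(-7)**2 + 135*106 = -4/3*49 + 14310 = -196/3 + 14310 = 42734/3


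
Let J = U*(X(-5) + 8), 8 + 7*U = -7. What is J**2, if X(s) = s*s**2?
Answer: 3080025/49 ≈ 62858.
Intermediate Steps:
U = -15/7 (U = -8/7 + (1/7)*(-7) = -8/7 - 1 = -15/7 ≈ -2.1429)
X(s) = s**3
J = 1755/7 (J = -15*((-5)**3 + 8)/7 = -15*(-125 + 8)/7 = -15/7*(-117) = 1755/7 ≈ 250.71)
J**2 = (1755/7)**2 = 3080025/49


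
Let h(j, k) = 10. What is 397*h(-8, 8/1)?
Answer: 3970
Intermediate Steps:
397*h(-8, 8/1) = 397*10 = 3970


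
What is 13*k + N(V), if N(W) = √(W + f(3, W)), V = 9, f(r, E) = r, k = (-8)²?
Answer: 832 + 2*√3 ≈ 835.46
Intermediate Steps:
k = 64
N(W) = √(3 + W) (N(W) = √(W + 3) = √(3 + W))
13*k + N(V) = 13*64 + √(3 + 9) = 832 + √12 = 832 + 2*√3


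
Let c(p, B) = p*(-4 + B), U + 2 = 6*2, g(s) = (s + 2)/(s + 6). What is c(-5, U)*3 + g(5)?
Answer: -983/11 ≈ -89.364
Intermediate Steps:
g(s) = (2 + s)/(6 + s)
U = 10 (U = -2 + 6*2 = -2 + 12 = 10)
c(-5, U)*3 + g(5) = -5*(-4 + 10)*3 + (2 + 5)/(6 + 5) = -5*6*3 + 7/11 = -30*3 + (1/11)*7 = -90 + 7/11 = -983/11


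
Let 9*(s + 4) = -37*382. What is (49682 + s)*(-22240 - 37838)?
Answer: -8670617168/3 ≈ -2.8902e+9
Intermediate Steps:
s = -14170/9 (s = -4 + (-37*382)/9 = -4 + (⅑)*(-14134) = -4 - 14134/9 = -14170/9 ≈ -1574.4)
(49682 + s)*(-22240 - 37838) = (49682 - 14170/9)*(-22240 - 37838) = (432968/9)*(-60078) = -8670617168/3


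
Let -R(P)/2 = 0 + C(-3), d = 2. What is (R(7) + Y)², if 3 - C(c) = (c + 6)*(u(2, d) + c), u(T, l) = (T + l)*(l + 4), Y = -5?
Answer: 13225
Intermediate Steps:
u(T, l) = (4 + l)*(T + l) (u(T, l) = (T + l)*(4 + l) = (4 + l)*(T + l))
C(c) = 3 - (6 + c)*(24 + c) (C(c) = 3 - (c + 6)*((2² + 4*2 + 4*2 + 2*2) + c) = 3 - (6 + c)*((4 + 8 + 8 + 4) + c) = 3 - (6 + c)*(24 + c))
R(P) = 120 (R(P) = -2*(0 + (-141 - 1*(-3)² - 30*(-3))) = -2*(0 + (-141 - 1*9 + 90)) = -2*(0 + (-141 - 9 + 90)) = -2*(0 - 60) = -2*(-60) = 120)
(R(7) + Y)² = (120 - 5)² = 115² = 13225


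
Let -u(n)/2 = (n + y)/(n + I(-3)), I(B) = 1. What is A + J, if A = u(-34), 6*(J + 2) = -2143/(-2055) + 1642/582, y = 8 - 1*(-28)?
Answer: -2707454/2192685 ≈ -1.2348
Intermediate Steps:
y = 36 (y = 8 + 28 = 36)
u(n) = -2*(36 + n)/(1 + n) (u(n) = -2*(n + 36)/(n + 1) = -2*(36 + n)/(1 + n))
J = -90098/66445 (J = -2 + (-2143/(-2055) + 1642/582)/6 = -2 + (-2143*(-1/2055) + 1642*(1/582))/6 = -2 + (2143/2055 + 821/291)/6 = -2 + (⅙)*(256752/66445) = -2 + 42792/66445 = -90098/66445 ≈ -1.3560)
A = 4/33 (A = 2*(-36 - 1*(-34))/(1 - 34) = 2*(-36 + 34)/(-33) = 2*(-1/33)*(-2) = 4/33 ≈ 0.12121)
A + J = 4/33 - 90098/66445 = -2707454/2192685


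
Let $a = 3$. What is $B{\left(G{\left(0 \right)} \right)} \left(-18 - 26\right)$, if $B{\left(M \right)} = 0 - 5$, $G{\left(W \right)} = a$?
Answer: $220$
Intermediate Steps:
$G{\left(W \right)} = 3$
$B{\left(M \right)} = -5$
$B{\left(G{\left(0 \right)} \right)} \left(-18 - 26\right) = - 5 \left(-18 - 26\right) = \left(-5\right) \left(-44\right) = 220$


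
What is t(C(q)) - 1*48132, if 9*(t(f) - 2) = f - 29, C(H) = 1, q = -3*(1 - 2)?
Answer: -433198/9 ≈ -48133.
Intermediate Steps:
q = 3 (q = -3*(-1) = 3)
t(f) = -11/9 + f/9 (t(f) = 2 + (f - 29)/9 = 2 + (-29 + f)/9 = 2 + (-29/9 + f/9) = -11/9 + f/9)
t(C(q)) - 1*48132 = (-11/9 + (⅑)*1) - 1*48132 = (-11/9 + ⅑) - 48132 = -10/9 - 48132 = -433198/9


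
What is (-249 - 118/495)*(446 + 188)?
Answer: -78218482/495 ≈ -1.5802e+5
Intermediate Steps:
(-249 - 118/495)*(446 + 188) = (-249 - 118*1/495)*634 = (-249 - 118/495)*634 = -123373/495*634 = -78218482/495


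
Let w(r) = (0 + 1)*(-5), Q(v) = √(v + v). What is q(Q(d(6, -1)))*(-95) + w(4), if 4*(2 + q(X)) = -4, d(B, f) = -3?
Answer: 280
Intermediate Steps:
Q(v) = √2*√v (Q(v) = √(2*v) = √2*√v)
w(r) = -5 (w(r) = 1*(-5) = -5)
q(X) = -3 (q(X) = -2 + (¼)*(-4) = -2 - 1 = -3)
q(Q(d(6, -1)))*(-95) + w(4) = -3*(-95) - 5 = 285 - 5 = 280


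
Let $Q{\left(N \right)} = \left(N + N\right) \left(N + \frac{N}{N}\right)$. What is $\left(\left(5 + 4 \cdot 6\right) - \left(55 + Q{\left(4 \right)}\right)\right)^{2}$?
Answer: $4356$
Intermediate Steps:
$Q{\left(N \right)} = 2 N \left(1 + N\right)$ ($Q{\left(N \right)} = 2 N \left(N + 1\right) = 2 N \left(1 + N\right)$)
$\left(\left(5 + 4 \cdot 6\right) - \left(55 + Q{\left(4 \right)}\right)\right)^{2} = \left(\left(5 + 4 \cdot 6\right) - \left(55 + 2 \cdot 4 \left(1 + 4\right)\right)\right)^{2} = \left(\left(5 + 24\right) - \left(55 + 2 \cdot 4 \cdot 5\right)\right)^{2} = \left(29 - 95\right)^{2} = \left(-66\right)^{2} = 4356$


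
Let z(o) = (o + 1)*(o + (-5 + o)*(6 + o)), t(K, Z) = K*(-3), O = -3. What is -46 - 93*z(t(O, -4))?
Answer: -64216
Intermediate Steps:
t(K, Z) = -3*K
z(o) = (1 + o)*(o + (-5 + o)*(6 + o))
-46 - 93*z(t(O, -4)) = -46 - 93*(-30 + (-3*(-3))**3 - (-84)*(-3) + 3*(-3*(-3))**2) = -46 - 93*(-30 + 9**3 - 28*9 + 3*9**2) = -46 - 93*(-30 + 729 - 252 + 3*81) = -46 - 93*(-30 + 729 - 252 + 243) = -46 - 93*690 = -46 - 64170 = -64216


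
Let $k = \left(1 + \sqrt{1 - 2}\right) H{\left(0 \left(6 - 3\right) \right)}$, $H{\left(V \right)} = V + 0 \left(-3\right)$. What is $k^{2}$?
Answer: $0$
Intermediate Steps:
$H{\left(V \right)} = V$ ($H{\left(V \right)} = V + 0 = V$)
$k = 0$ ($k = \left(1 + \sqrt{1 - 2}\right) 0 \left(6 - 3\right) = \left(1 + \sqrt{-1}\right) 0 \cdot 3 = \left(1 + i\right) 0 = 0$)
$k^{2} = 0^{2} = 0$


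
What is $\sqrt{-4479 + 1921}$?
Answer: $i \sqrt{2558} \approx 50.577 i$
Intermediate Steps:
$\sqrt{-4479 + 1921} = \sqrt{-2558} = i \sqrt{2558}$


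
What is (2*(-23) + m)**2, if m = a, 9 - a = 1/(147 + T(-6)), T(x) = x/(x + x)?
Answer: 119180889/87025 ≈ 1369.5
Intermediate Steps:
T(x) = 1/2 (T(x) = x/((2*x)) = x*(1/(2*x)) = 1/2)
a = 2653/295 (a = 9 - 1/(147 + 1/2) = 9 - 1/295/2 = 9 - 1*2/295 = 9 - 2/295 = 2653/295 ≈ 8.9932)
m = 2653/295 ≈ 8.9932
(2*(-23) + m)**2 = (2*(-23) + 2653/295)**2 = (-46 + 2653/295)**2 = (-10917/295)**2 = 119180889/87025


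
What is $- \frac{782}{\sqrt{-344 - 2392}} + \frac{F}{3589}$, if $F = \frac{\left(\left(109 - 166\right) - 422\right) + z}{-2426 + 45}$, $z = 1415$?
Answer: $- \frac{936}{8545409} + \frac{391 i \sqrt{19}}{114} \approx -0.00010953 + 14.95 i$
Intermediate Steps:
$F = - \frac{936}{2381}$ ($F = \frac{\left(\left(109 - 166\right) - 422\right) + 1415}{-2426 + 45} = \frac{\left(-57 - 422\right) + 1415}{-2381} = \left(-479 + 1415\right) \left(- \frac{1}{2381}\right) = 936 \left(- \frac{1}{2381}\right) = - \frac{936}{2381} \approx -0.39311$)
$- \frac{782}{\sqrt{-344 - 2392}} + \frac{F}{3589} = - \frac{782}{\sqrt{-344 - 2392}} - \frac{936}{2381 \cdot 3589} = - \frac{782}{\sqrt{-2736}} - \frac{936}{8545409} = - \frac{782}{12 i \sqrt{19}} - \frac{936}{8545409} = - 782 \left(- \frac{i \sqrt{19}}{228}\right) - \frac{936}{8545409} = \frac{391 i \sqrt{19}}{114} - \frac{936}{8545409} = - \frac{936}{8545409} + \frac{391 i \sqrt{19}}{114}$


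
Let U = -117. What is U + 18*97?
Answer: 1629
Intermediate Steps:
U + 18*97 = -117 + 18*97 = -117 + 1746 = 1629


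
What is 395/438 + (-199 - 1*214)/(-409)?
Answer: 342449/179142 ≈ 1.9116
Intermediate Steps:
395/438 + (-199 - 1*214)/(-409) = 395*(1/438) + (-199 - 214)*(-1/409) = 395/438 - 413*(-1/409) = 395/438 + 413/409 = 342449/179142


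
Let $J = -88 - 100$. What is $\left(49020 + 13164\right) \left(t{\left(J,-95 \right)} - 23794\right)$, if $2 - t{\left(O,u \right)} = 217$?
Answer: $-1492975656$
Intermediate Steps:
$J = -188$ ($J = -88 - 100 = -188$)
$t{\left(O,u \right)} = -215$ ($t{\left(O,u \right)} = 2 - 217 = -215$)
$\left(49020 + 13164\right) \left(t{\left(J,-95 \right)} - 23794\right) = \left(49020 + 13164\right) \left(-215 - 23794\right) = 62184 \left(-24009\right) = -1492975656$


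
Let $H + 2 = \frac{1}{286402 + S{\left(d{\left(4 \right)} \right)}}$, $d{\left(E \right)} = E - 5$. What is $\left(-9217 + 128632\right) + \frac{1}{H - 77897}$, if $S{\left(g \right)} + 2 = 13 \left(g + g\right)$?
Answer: $\frac{2663939461502001}{22308248225} \approx 1.1942 \cdot 10^{5}$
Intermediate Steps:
$d{\left(E \right)} = -5 + E$
$S{\left(g \right)} = -2 + 26 g$ ($S{\left(g \right)} = -2 + 13 \left(g + g\right) = -2 + 13 \cdot 2 g = -2 + 26 g$)
$H = - \frac{572747}{286374}$ ($H = -2 + \frac{1}{286402 + \left(-2 + 26 \left(-5 + 4\right)\right)} = -2 + \frac{1}{286402 + \left(-2 + 26 \left(-1\right)\right)} = -2 + \frac{1}{286402 - 28} = -2 + \frac{1}{286374} = - \frac{572747}{286374} \approx -2.0$)
$\left(-9217 + 128632\right) + \frac{1}{H - 77897} = \left(-9217 + 128632\right) + \frac{1}{- \frac{572747}{286374} - 77897} = 119415 + \frac{1}{- \frac{22308248225}{286374}} = 119415 - \frac{286374}{22308248225} = \frac{2663939461502001}{22308248225}$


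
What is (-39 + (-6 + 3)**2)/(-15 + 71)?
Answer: -15/28 ≈ -0.53571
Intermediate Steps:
(-39 + (-6 + 3)**2)/(-15 + 71) = (-39 + (-3)**2)/56 = (-39 + 9)*(1/56) = -30*1/56 = -15/28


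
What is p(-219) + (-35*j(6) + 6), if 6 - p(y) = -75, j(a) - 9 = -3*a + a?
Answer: 192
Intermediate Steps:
j(a) = 9 - 2*a (j(a) = 9 + (-3*a + a) = 9 - 2*a)
p(y) = 81 (p(y) = 6 - 1*(-75) = 6 + 75 = 81)
p(-219) + (-35*j(6) + 6) = 81 + (-35*(9 - 2*6) + 6) = 81 + (-35*(9 - 12) + 6) = 81 + (-35*(-3) + 6) = 81 + (105 + 6) = 81 + 111 = 192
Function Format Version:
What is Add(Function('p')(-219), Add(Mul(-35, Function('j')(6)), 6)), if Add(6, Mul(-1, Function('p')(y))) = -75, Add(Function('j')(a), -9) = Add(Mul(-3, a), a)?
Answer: 192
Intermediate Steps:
Function('j')(a) = Add(9, Mul(-2, a)) (Function('j')(a) = Add(9, Add(Mul(-3, a), a)) = Add(9, Mul(-2, a)))
Function('p')(y) = 81 (Function('p')(y) = Add(6, Mul(-1, -75)) = Add(6, 75) = 81)
Add(Function('p')(-219), Add(Mul(-35, Function('j')(6)), 6)) = Add(81, Add(Mul(-35, Add(9, Mul(-2, 6))), 6)) = Add(81, Add(Mul(-35, Add(9, -12)), 6)) = Add(81, Add(Mul(-35, -3), 6)) = Add(81, Add(105, 6)) = Add(81, 111) = 192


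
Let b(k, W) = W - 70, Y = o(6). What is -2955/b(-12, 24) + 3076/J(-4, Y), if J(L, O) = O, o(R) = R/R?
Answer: 144451/46 ≈ 3140.2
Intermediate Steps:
o(R) = 1
Y = 1
b(k, W) = -70 + W
-2955/b(-12, 24) + 3076/J(-4, Y) = -2955/(-70 + 24) + 3076/1 = -2955/(-46) + 3076*1 = -2955*(-1/46) + 3076 = 2955/46 + 3076 = 144451/46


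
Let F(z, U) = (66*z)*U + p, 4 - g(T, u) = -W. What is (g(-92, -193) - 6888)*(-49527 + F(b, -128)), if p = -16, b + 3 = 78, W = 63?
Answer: 4659718403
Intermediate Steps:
b = 75 (b = -3 + 78 = 75)
g(T, u) = 67 (g(T, u) = 4 - (-1)*63 = 4 - 1*(-63) = 4 + 63 = 67)
F(z, U) = -16 + 66*U*z (F(z, U) = (66*z)*U - 16 = 66*U*z - 16 = -16 + 66*U*z)
(g(-92, -193) - 6888)*(-49527 + F(b, -128)) = (67 - 6888)*(-49527 + (-16 + 66*(-128)*75)) = -6821*(-49527 + (-16 - 633600)) = -6821*(-49527 - 633616) = -6821*(-683143) = 4659718403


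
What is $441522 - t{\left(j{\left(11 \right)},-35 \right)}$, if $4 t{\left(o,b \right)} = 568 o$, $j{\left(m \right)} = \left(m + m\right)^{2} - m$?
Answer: $374356$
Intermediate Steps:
$j{\left(m \right)} = - m + 4 m^{2}$ ($j{\left(m \right)} = \left(2 m\right)^{2} - m = 4 m^{2} - m = - m + 4 m^{2}$)
$t{\left(o,b \right)} = 142 o$ ($t{\left(o,b \right)} = \frac{568 o}{4} = 142 o$)
$441522 - t{\left(j{\left(11 \right)},-35 \right)} = 441522 - 142 \cdot 11 \left(-1 + 4 \cdot 11\right) = 441522 - 142 \cdot 11 \left(-1 + 44\right) = 441522 - 142 \cdot 11 \cdot 43 = 441522 - 142 \cdot 473 = 441522 - 67166 = 374356$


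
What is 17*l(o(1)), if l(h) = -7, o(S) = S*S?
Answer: -119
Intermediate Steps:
o(S) = S²
17*l(o(1)) = 17*(-7) = -119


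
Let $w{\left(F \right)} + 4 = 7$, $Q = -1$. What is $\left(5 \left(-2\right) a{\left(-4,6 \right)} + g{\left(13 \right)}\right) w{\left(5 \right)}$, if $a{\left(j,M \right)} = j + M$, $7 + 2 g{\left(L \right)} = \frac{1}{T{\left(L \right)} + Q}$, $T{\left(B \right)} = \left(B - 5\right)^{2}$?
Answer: $- \frac{1480}{21} \approx -70.476$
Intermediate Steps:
$w{\left(F \right)} = 3$ ($w{\left(F \right)} = -4 + 7 = 3$)
$T{\left(B \right)} = \left(-5 + B\right)^{2}$
$g{\left(L \right)} = - \frac{7}{2} + \frac{1}{2 \left(-1 + \left(-5 + L\right)^{2}\right)}$ ($g{\left(L \right)} = - \frac{7}{2} + \frac{1}{2 \left(\left(-5 + L\right)^{2} - 1\right)} = - \frac{7}{2} + \frac{1}{2 \left(-1 + \left(-5 + L\right)^{2}\right)}$)
$a{\left(j,M \right)} = M + j$
$\left(5 \left(-2\right) a{\left(-4,6 \right)} + g{\left(13 \right)}\right) w{\left(5 \right)} = \left(5 \left(-2\right) \left(6 - 4\right) + \frac{8 - 7 \left(-5 + 13\right)^{2}}{2 \left(-1 + \left(-5 + 13\right)^{2}\right)}\right) 3 = \left(\left(-10\right) 2 + \frac{8 - 7 \cdot 8^{2}}{2 \left(-1 + 8^{2}\right)}\right) 3 = \left(-20 + \frac{8 - 448}{2 \left(-1 + 64\right)}\right) 3 = \left(-20 + \frac{8 - 448}{2 \cdot 63}\right) 3 = \left(-20 + \frac{1}{2} \cdot \frac{1}{63} \left(-440\right)\right) 3 = \left(-20 - \frac{220}{63}\right) 3 = \left(- \frac{1480}{63}\right) 3 = - \frac{1480}{21}$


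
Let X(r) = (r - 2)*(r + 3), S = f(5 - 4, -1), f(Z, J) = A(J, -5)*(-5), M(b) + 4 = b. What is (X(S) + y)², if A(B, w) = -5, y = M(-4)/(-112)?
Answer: 81306289/196 ≈ 4.1483e+5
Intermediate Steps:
M(b) = -4 + b
y = 1/14 (y = (-4 - 4)/(-112) = -8*(-1/112) = 1/14 ≈ 0.071429)
f(Z, J) = 25 (f(Z, J) = -5*(-5) = 25)
S = 25
X(r) = (-2 + r)*(3 + r)
(X(S) + y)² = ((-6 + 25 + 25²) + 1/14)² = ((-6 + 25 + 625) + 1/14)² = (644 + 1/14)² = (9017/14)² = 81306289/196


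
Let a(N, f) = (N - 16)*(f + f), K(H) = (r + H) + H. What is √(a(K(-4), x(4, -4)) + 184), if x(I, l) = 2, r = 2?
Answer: 4*√6 ≈ 9.7980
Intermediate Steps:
K(H) = 2 + 2*H (K(H) = (2 + H) + H = 2 + 2*H)
a(N, f) = 2*f*(-16 + N) (a(N, f) = (-16 + N)*(2*f) = 2*f*(-16 + N))
√(a(K(-4), x(4, -4)) + 184) = √(2*2*(-16 + (2 + 2*(-4))) + 184) = √(2*2*(-16 + (2 - 8)) + 184) = √(2*2*(-16 - 6) + 184) = √(2*2*(-22) + 184) = √(-88 + 184) = √96 = 4*√6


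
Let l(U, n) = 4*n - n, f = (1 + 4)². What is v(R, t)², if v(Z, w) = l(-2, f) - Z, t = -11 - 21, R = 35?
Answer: 1600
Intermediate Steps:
f = 25 (f = 5² = 25)
t = -32
l(U, n) = 3*n
v(Z, w) = 75 - Z (v(Z, w) = 3*25 - Z = 75 - Z)
v(R, t)² = (75 - 1*35)² = (75 - 35)² = 40² = 1600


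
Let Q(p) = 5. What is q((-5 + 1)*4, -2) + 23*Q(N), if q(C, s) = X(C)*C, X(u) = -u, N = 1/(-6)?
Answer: -141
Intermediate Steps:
N = -⅙ ≈ -0.16667
q(C, s) = -C² (q(C, s) = (-C)*C = -C²)
q((-5 + 1)*4, -2) + 23*Q(N) = -((-5 + 1)*4)² + 23*5 = -(-4*4)² + 115 = -1*(-16)² + 115 = -1*256 + 115 = -256 + 115 = -141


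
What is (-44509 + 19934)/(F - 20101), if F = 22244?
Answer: -24575/2143 ≈ -11.468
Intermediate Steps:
(-44509 + 19934)/(F - 20101) = (-44509 + 19934)/(22244 - 20101) = -24575/2143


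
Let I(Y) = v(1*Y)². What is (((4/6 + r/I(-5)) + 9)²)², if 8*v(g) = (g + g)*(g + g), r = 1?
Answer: 108208608425691361/12359619140625 ≈ 8755.0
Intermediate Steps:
v(g) = g²/2 (v(g) = ((g + g)*(g + g))/8 = ((2*g)*(2*g))/8 = (4*g²)/8 = g²/2)
I(Y) = Y⁴/4 (I(Y) = ((1*Y)²/2)² = (Y²/2)² = Y⁴/4)
(((4/6 + r/I(-5)) + 9)²)² = (((4/6 + 1/((¼)*(-5)⁴)) + 9)²)² = (((4*(⅙) + 1/((¼)*625)) + 9)²)² = (((⅔ + 1/(625/4)) + 9)²)² = (((⅔ + 1*(4/625)) + 9)²)² = (((⅔ + 4/625) + 9)²)² = ((1262/1875 + 9)²)² = ((18137/1875)²)² = (328950769/3515625)² = 108208608425691361/12359619140625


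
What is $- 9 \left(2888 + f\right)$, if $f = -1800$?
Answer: $-9792$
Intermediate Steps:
$- 9 \left(2888 + f\right) = - 9 \left(2888 - 1800\right) = \left(-9\right) 1088 = -9792$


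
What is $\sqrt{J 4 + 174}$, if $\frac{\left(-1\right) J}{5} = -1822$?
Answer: $\sqrt{36614} \approx 191.35$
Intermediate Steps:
$J = 9110$ ($J = \left(-5\right) \left(-1822\right) = 9110$)
$\sqrt{J 4 + 174} = \sqrt{9110 \cdot 4 + 174} = \sqrt{36440 + 174} = \sqrt{36614}$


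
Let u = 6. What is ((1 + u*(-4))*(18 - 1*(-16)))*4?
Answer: -3128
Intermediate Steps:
((1 + u*(-4))*(18 - 1*(-16)))*4 = ((1 + 6*(-4))*(18 - 1*(-16)))*4 = ((1 - 24)*(18 + 16))*4 = -23*34*4 = -782*4 = -3128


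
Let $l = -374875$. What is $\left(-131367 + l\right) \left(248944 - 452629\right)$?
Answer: $103113901770$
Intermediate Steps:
$\left(-131367 + l\right) \left(248944 - 452629\right) = \left(-131367 - 374875\right) \left(248944 - 452629\right) = \left(-506242\right) \left(-203685\right) = 103113901770$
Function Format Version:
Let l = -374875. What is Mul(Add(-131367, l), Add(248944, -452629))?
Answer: 103113901770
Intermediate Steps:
Mul(Add(-131367, l), Add(248944, -452629)) = Mul(Add(-131367, -374875), Add(248944, -452629)) = Mul(-506242, -203685) = 103113901770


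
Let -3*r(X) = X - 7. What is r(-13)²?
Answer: 400/9 ≈ 44.444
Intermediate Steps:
r(X) = 7/3 - X/3 (r(X) = -(X - 7)/3 = -(-7 + X)/3 = 7/3 - X/3)
r(-13)² = (7/3 - ⅓*(-13))² = (7/3 + 13/3)² = (20/3)² = 400/9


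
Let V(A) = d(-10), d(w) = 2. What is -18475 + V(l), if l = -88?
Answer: -18473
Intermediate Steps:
V(A) = 2
-18475 + V(l) = -18475 + 2 = -18473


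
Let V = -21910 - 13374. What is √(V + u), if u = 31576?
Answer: 6*I*√103 ≈ 60.893*I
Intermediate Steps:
V = -35284
√(V + u) = √(-35284 + 31576) = √(-3708) = 6*I*√103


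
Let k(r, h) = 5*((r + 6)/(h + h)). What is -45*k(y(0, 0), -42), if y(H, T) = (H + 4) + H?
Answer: 375/14 ≈ 26.786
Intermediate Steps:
y(H, T) = 4 + 2*H (y(H, T) = (4 + H) + H = 4 + 2*H)
k(r, h) = 5*(6 + r)/(2*h) (k(r, h) = 5*((6 + r)/((2*h))) = 5*((6 + r)*(1/(2*h))) = 5*((6 + r)/(2*h)) = 5*(6 + r)/(2*h))
-45*k(y(0, 0), -42) = -225*(6 + (4 + 2*0))/(2*(-42)) = -225*(-1)*(6 + (4 + 0))/(2*42) = -225*(-1)*(6 + 4)/(2*42) = -225*(-1)*10/(2*42) = -45*(-25/42) = 375/14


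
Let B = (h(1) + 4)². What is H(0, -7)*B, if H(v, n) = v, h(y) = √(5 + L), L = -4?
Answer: 0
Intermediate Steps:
h(y) = 1 (h(y) = √(5 - 4) = √1 = 1)
B = 25 (B = (1 + 4)² = 5² = 25)
H(0, -7)*B = 0*25 = 0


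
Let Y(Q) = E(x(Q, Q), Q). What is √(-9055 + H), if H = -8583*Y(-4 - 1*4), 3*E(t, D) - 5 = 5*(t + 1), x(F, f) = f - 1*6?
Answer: √162605 ≈ 403.24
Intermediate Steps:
x(F, f) = -6 + f (x(F, f) = f - 6 = -6 + f)
E(t, D) = 10/3 + 5*t/3 (E(t, D) = 5/3 + (5*(t + 1))/3 = 5/3 + (5*(1 + t))/3 = 5/3 + (5 + 5*t)/3 = 5/3 + (5/3 + 5*t/3) = 10/3 + 5*t/3)
Y(Q) = -20/3 + 5*Q/3 (Y(Q) = 10/3 + 5*(-6 + Q)/3 = 10/3 + (-10 + 5*Q/3) = -20/3 + 5*Q/3)
H = 171660 (H = -8583*(-20/3 + 5*(-4 - 1*4)/3) = -8583*(-20/3 + 5*(-4 - 4)/3) = -8583*(-20/3 + (5/3)*(-8)) = -8583*(-20/3 - 40/3) = -8583*(-20) = 171660)
√(-9055 + H) = √(-9055 + 171660) = √162605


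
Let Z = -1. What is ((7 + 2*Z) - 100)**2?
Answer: 9025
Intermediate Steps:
((7 + 2*Z) - 100)**2 = ((7 + 2*(-1)) - 100)**2 = ((7 - 2) - 100)**2 = (5 - 100)**2 = (-95)**2 = 9025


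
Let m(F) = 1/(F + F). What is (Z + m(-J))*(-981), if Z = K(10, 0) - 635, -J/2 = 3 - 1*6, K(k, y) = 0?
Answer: 2492067/4 ≈ 6.2302e+5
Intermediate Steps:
J = 6 (J = -2*(3 - 1*6) = -2*(3 - 6) = -2*(-3) = 6)
m(F) = 1/(2*F)
Z = -635 (Z = 0 - 635 = -635)
(Z + m(-J))*(-981) = (-635 + 1/(2*((-1*6))))*(-981) = (-635 + (½)/(-6))*(-981) = (-635 + (½)*(-⅙))*(-981) = (-635 - 1/12)*(-981) = -7621/12*(-981) = 2492067/4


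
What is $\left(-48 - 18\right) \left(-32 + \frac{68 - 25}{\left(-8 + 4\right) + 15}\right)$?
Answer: $1854$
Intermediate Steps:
$\left(-48 - 18\right) \left(-32 + \frac{68 - 25}{\left(-8 + 4\right) + 15}\right) = \left(-48 - 18\right) \left(-32 + \frac{43}{-4 + 15}\right) = - 66 \left(-32 + \frac{43}{11}\right) = \left(-66\right) \left(- \frac{309}{11}\right) = 1854$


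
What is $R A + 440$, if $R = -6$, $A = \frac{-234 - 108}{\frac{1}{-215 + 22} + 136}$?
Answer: $\frac{3981572}{8749} \approx 455.09$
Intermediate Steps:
$A = - \frac{22002}{8749}$ ($A = - \frac{342}{\frac{1}{-193} + 136} = - \frac{342}{- \frac{1}{193} + 136} = - \frac{342}{\frac{26247}{193}} = \left(-342\right) \frac{193}{26247} = - \frac{22002}{8749} \approx -2.5148$)
$R A + 440 = \left(-6\right) \left(- \frac{22002}{8749}\right) + 440 = \frac{132012}{8749} + 440 = \frac{3981572}{8749}$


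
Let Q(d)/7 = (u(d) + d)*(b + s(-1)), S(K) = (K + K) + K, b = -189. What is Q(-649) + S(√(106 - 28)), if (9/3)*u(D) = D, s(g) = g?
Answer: 3452680/3 + 3*√78 ≈ 1.1509e+6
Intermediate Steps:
u(D) = D/3
S(K) = 3*K (S(K) = 2*K + K = 3*K)
Q(d) = -5320*d/3 (Q(d) = 7*((d/3 + d)*(-189 - 1)) = 7*((4*d/3)*(-190)) = 7*(-760*d/3) = -5320*d/3)
Q(-649) + S(√(106 - 28)) = -5320/3*(-649) + 3*√(106 - 28) = 3452680/3 + 3*√78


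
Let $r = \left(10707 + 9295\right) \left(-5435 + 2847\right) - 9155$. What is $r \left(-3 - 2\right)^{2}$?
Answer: $-1294358275$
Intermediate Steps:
$r = -51774331$ ($r = 20002 \left(-2588\right) - 9155 = -51765176 - 9155 = -51774331$)
$r \left(-3 - 2\right)^{2} = - 51774331 \left(-3 - 2\right)^{2} = - 51774331 \left(-5\right)^{2} = \left(-51774331\right) 25 = -1294358275$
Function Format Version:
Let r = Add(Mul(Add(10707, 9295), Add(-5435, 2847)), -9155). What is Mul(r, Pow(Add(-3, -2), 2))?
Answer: -1294358275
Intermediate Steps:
r = -51774331 (r = Add(Mul(20002, -2588), -9155) = Add(-51765176, -9155) = -51774331)
Mul(r, Pow(Add(-3, -2), 2)) = Mul(-51774331, Pow(Add(-3, -2), 2)) = Mul(-51774331, Pow(-5, 2)) = Mul(-51774331, 25) = -1294358275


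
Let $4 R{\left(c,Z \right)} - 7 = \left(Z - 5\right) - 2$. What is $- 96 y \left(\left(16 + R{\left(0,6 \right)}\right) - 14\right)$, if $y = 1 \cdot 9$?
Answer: $-3024$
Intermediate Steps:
$R{\left(c,Z \right)} = \frac{Z}{4}$ ($R{\left(c,Z \right)} = \frac{7}{4} + \frac{\left(Z - 5\right) - 2}{4} = \frac{7}{4} + \frac{\left(-5 + Z\right) - 2}{4} = \frac{7}{4} + \frac{-7 + Z}{4} = \frac{7}{4} + \left(- \frac{7}{4} + \frac{Z}{4}\right) = \frac{Z}{4}$)
$y = 9$
$- 96 y \left(\left(16 + R{\left(0,6 \right)}\right) - 14\right) = \left(-96\right) 9 \left(\left(16 + \frac{1}{4} \cdot 6\right) - 14\right) = - 864 \left(\left(16 + \frac{3}{2}\right) - 14\right) = - 864 \left(\frac{35}{2} - 14\right) = \left(-864\right) \frac{7}{2} = -3024$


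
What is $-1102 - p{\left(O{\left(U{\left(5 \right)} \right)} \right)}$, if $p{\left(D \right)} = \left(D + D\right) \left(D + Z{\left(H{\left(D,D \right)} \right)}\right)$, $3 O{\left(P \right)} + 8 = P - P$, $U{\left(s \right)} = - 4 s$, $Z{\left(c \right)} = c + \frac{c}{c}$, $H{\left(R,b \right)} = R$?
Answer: $- \frac{10126}{9} \approx -1125.1$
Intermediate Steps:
$Z{\left(c \right)} = 1 + c$ ($Z{\left(c \right)} = c + 1 = 1 + c$)
$O{\left(P \right)} = - \frac{8}{3}$ ($O{\left(P \right)} = - \frac{8}{3} + \frac{P - P}{3} = - \frac{8}{3} + \frac{1}{3} \cdot 0 = - \frac{8}{3} + 0 = - \frac{8}{3}$)
$p{\left(D \right)} = 2 D \left(1 + 2 D\right)$ ($p{\left(D \right)} = \left(D + D\right) \left(D + \left(1 + D\right)\right) = 2 D \left(1 + 2 D\right)$)
$-1102 - p{\left(O{\left(U{\left(5 \right)} \right)} \right)} = -1102 - 2 \left(- \frac{8}{3}\right) \left(1 + 2 \left(- \frac{8}{3}\right)\right) = -1102 - 2 \left(- \frac{8}{3}\right) \left(1 - \frac{16}{3}\right) = -1102 - 2 \left(- \frac{8}{3}\right) \left(- \frac{13}{3}\right) = -1102 - \frac{208}{9} = - \frac{10126}{9}$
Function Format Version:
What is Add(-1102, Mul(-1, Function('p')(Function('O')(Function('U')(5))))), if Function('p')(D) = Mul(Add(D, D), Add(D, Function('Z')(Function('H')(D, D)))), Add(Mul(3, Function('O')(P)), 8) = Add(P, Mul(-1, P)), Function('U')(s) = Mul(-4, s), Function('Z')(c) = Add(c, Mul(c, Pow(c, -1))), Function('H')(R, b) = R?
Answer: Rational(-10126, 9) ≈ -1125.1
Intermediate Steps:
Function('Z')(c) = Add(1, c) (Function('Z')(c) = Add(c, 1) = Add(1, c))
Function('O')(P) = Rational(-8, 3) (Function('O')(P) = Add(Rational(-8, 3), Mul(Rational(1, 3), Add(P, Mul(-1, P)))) = Add(Rational(-8, 3), Mul(Rational(1, 3), 0)) = Add(Rational(-8, 3), 0) = Rational(-8, 3))
Function('p')(D) = Mul(2, D, Add(1, Mul(2, D))) (Function('p')(D) = Mul(Add(D, D), Add(D, Add(1, D))) = Mul(Mul(2, D), Add(1, Mul(2, D))) = Mul(2, D, Add(1, Mul(2, D))))
Add(-1102, Mul(-1, Function('p')(Function('O')(Function('U')(5))))) = Add(-1102, Mul(-1, Mul(2, Rational(-8, 3), Add(1, Mul(2, Rational(-8, 3)))))) = Add(-1102, Mul(-1, Mul(2, Rational(-8, 3), Add(1, Rational(-16, 3))))) = Add(-1102, Mul(-1, Mul(2, Rational(-8, 3), Rational(-13, 3)))) = Add(-1102, Mul(-1, Rational(208, 9))) = Add(-1102, Rational(-208, 9)) = Rational(-10126, 9)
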